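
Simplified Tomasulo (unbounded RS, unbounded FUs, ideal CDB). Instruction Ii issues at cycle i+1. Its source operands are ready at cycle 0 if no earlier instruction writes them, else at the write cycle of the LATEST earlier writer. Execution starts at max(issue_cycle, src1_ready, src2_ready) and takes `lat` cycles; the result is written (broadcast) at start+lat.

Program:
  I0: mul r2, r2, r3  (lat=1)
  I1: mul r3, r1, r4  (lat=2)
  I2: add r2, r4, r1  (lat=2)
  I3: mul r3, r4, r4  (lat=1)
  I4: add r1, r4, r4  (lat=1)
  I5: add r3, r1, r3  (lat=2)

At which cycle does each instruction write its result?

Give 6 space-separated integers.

I0 mul r2: issue@1 deps=(None,None) exec_start@1 write@2
I1 mul r3: issue@2 deps=(None,None) exec_start@2 write@4
I2 add r2: issue@3 deps=(None,None) exec_start@3 write@5
I3 mul r3: issue@4 deps=(None,None) exec_start@4 write@5
I4 add r1: issue@5 deps=(None,None) exec_start@5 write@6
I5 add r3: issue@6 deps=(4,3) exec_start@6 write@8

Answer: 2 4 5 5 6 8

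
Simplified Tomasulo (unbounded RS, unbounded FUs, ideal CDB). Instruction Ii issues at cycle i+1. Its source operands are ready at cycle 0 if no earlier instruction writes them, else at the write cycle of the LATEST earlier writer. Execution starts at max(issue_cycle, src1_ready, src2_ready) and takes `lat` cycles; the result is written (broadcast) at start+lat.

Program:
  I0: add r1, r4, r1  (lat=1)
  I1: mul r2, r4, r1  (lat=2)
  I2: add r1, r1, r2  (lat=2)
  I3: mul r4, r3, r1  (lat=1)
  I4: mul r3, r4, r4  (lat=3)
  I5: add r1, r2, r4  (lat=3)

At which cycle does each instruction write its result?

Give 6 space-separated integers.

Answer: 2 4 6 7 10 10

Derivation:
I0 add r1: issue@1 deps=(None,None) exec_start@1 write@2
I1 mul r2: issue@2 deps=(None,0) exec_start@2 write@4
I2 add r1: issue@3 deps=(0,1) exec_start@4 write@6
I3 mul r4: issue@4 deps=(None,2) exec_start@6 write@7
I4 mul r3: issue@5 deps=(3,3) exec_start@7 write@10
I5 add r1: issue@6 deps=(1,3) exec_start@7 write@10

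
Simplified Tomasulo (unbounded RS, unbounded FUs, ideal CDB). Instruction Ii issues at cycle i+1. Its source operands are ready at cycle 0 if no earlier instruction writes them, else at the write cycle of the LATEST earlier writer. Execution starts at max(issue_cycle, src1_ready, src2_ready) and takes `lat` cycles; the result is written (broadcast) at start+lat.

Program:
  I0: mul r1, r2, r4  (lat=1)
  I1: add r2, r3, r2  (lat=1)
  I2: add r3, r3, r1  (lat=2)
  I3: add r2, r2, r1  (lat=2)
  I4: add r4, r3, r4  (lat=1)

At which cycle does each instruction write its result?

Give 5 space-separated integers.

I0 mul r1: issue@1 deps=(None,None) exec_start@1 write@2
I1 add r2: issue@2 deps=(None,None) exec_start@2 write@3
I2 add r3: issue@3 deps=(None,0) exec_start@3 write@5
I3 add r2: issue@4 deps=(1,0) exec_start@4 write@6
I4 add r4: issue@5 deps=(2,None) exec_start@5 write@6

Answer: 2 3 5 6 6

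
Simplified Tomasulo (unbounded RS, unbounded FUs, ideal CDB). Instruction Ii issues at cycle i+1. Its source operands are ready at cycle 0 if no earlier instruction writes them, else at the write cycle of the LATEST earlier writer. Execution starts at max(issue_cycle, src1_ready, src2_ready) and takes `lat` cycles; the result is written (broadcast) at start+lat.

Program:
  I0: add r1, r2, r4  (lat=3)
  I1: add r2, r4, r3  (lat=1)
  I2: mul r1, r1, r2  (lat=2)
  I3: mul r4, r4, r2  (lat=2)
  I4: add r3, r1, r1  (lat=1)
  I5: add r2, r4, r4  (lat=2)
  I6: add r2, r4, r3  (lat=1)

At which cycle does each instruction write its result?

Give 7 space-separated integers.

Answer: 4 3 6 6 7 8 8

Derivation:
I0 add r1: issue@1 deps=(None,None) exec_start@1 write@4
I1 add r2: issue@2 deps=(None,None) exec_start@2 write@3
I2 mul r1: issue@3 deps=(0,1) exec_start@4 write@6
I3 mul r4: issue@4 deps=(None,1) exec_start@4 write@6
I4 add r3: issue@5 deps=(2,2) exec_start@6 write@7
I5 add r2: issue@6 deps=(3,3) exec_start@6 write@8
I6 add r2: issue@7 deps=(3,4) exec_start@7 write@8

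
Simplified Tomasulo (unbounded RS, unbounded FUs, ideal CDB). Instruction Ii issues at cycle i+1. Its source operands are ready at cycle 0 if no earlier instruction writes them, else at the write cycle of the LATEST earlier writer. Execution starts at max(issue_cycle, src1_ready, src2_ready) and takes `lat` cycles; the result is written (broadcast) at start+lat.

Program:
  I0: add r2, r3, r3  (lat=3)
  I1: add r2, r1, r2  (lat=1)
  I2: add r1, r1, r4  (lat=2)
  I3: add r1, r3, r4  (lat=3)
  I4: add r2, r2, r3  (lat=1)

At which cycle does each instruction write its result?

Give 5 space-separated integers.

I0 add r2: issue@1 deps=(None,None) exec_start@1 write@4
I1 add r2: issue@2 deps=(None,0) exec_start@4 write@5
I2 add r1: issue@3 deps=(None,None) exec_start@3 write@5
I3 add r1: issue@4 deps=(None,None) exec_start@4 write@7
I4 add r2: issue@5 deps=(1,None) exec_start@5 write@6

Answer: 4 5 5 7 6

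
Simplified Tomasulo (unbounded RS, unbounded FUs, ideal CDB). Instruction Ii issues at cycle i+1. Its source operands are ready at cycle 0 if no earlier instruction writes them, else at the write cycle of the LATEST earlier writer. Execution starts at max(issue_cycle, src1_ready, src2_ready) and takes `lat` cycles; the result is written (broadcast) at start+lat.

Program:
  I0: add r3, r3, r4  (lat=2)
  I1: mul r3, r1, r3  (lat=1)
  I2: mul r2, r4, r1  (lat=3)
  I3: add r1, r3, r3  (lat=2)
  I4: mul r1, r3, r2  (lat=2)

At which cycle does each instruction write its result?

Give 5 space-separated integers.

I0 add r3: issue@1 deps=(None,None) exec_start@1 write@3
I1 mul r3: issue@2 deps=(None,0) exec_start@3 write@4
I2 mul r2: issue@3 deps=(None,None) exec_start@3 write@6
I3 add r1: issue@4 deps=(1,1) exec_start@4 write@6
I4 mul r1: issue@5 deps=(1,2) exec_start@6 write@8

Answer: 3 4 6 6 8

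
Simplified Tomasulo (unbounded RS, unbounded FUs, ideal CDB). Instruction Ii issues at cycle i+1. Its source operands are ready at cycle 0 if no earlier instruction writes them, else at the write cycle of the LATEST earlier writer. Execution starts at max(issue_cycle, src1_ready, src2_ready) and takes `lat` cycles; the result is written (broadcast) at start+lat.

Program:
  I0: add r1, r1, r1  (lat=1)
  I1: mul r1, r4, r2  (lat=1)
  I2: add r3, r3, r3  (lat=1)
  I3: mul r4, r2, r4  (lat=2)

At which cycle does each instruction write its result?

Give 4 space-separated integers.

Answer: 2 3 4 6

Derivation:
I0 add r1: issue@1 deps=(None,None) exec_start@1 write@2
I1 mul r1: issue@2 deps=(None,None) exec_start@2 write@3
I2 add r3: issue@3 deps=(None,None) exec_start@3 write@4
I3 mul r4: issue@4 deps=(None,None) exec_start@4 write@6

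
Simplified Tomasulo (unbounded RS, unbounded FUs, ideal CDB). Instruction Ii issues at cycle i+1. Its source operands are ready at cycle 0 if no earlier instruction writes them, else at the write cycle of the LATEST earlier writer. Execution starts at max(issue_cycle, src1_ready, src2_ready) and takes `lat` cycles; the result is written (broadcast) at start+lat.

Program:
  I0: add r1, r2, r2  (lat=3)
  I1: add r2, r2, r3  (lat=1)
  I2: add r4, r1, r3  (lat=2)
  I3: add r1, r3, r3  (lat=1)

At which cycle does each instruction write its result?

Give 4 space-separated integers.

I0 add r1: issue@1 deps=(None,None) exec_start@1 write@4
I1 add r2: issue@2 deps=(None,None) exec_start@2 write@3
I2 add r4: issue@3 deps=(0,None) exec_start@4 write@6
I3 add r1: issue@4 deps=(None,None) exec_start@4 write@5

Answer: 4 3 6 5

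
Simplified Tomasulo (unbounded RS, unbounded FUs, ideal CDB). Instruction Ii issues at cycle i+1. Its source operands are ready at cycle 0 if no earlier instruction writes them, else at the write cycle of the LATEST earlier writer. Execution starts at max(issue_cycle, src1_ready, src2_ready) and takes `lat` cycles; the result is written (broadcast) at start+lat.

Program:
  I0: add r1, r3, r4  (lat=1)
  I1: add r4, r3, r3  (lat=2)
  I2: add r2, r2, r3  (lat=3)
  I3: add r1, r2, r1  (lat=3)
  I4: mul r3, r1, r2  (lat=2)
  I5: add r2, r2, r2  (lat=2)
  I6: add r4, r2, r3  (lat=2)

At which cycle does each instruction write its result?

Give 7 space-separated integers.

I0 add r1: issue@1 deps=(None,None) exec_start@1 write@2
I1 add r4: issue@2 deps=(None,None) exec_start@2 write@4
I2 add r2: issue@3 deps=(None,None) exec_start@3 write@6
I3 add r1: issue@4 deps=(2,0) exec_start@6 write@9
I4 mul r3: issue@5 deps=(3,2) exec_start@9 write@11
I5 add r2: issue@6 deps=(2,2) exec_start@6 write@8
I6 add r4: issue@7 deps=(5,4) exec_start@11 write@13

Answer: 2 4 6 9 11 8 13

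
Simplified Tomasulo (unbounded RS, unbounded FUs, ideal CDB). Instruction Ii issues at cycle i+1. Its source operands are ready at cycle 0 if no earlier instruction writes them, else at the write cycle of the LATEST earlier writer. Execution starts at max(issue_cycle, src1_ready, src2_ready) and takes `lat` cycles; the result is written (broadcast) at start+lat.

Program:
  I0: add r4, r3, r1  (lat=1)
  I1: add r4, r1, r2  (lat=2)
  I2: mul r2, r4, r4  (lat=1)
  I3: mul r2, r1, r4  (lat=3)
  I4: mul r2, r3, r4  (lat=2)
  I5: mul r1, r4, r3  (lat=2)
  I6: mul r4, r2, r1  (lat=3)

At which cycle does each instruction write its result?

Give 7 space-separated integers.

I0 add r4: issue@1 deps=(None,None) exec_start@1 write@2
I1 add r4: issue@2 deps=(None,None) exec_start@2 write@4
I2 mul r2: issue@3 deps=(1,1) exec_start@4 write@5
I3 mul r2: issue@4 deps=(None,1) exec_start@4 write@7
I4 mul r2: issue@5 deps=(None,1) exec_start@5 write@7
I5 mul r1: issue@6 deps=(1,None) exec_start@6 write@8
I6 mul r4: issue@7 deps=(4,5) exec_start@8 write@11

Answer: 2 4 5 7 7 8 11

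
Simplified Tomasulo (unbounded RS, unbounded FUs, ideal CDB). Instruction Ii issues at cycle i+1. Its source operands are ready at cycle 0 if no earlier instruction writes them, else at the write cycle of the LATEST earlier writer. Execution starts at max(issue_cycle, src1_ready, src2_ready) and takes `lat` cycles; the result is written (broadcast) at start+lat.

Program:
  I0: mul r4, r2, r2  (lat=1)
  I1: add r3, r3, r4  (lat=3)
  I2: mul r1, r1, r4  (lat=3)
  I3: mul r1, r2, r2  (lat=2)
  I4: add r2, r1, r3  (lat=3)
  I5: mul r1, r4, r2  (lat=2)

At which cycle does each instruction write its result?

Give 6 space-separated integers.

Answer: 2 5 6 6 9 11

Derivation:
I0 mul r4: issue@1 deps=(None,None) exec_start@1 write@2
I1 add r3: issue@2 deps=(None,0) exec_start@2 write@5
I2 mul r1: issue@3 deps=(None,0) exec_start@3 write@6
I3 mul r1: issue@4 deps=(None,None) exec_start@4 write@6
I4 add r2: issue@5 deps=(3,1) exec_start@6 write@9
I5 mul r1: issue@6 deps=(0,4) exec_start@9 write@11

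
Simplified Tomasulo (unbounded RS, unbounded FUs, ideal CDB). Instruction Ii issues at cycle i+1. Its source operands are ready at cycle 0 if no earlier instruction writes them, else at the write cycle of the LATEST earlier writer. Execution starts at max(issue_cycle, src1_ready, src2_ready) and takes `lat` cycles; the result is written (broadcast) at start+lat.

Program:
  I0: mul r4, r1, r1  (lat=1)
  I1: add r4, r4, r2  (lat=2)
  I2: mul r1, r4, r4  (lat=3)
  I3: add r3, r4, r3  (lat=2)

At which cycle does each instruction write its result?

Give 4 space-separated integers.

I0 mul r4: issue@1 deps=(None,None) exec_start@1 write@2
I1 add r4: issue@2 deps=(0,None) exec_start@2 write@4
I2 mul r1: issue@3 deps=(1,1) exec_start@4 write@7
I3 add r3: issue@4 deps=(1,None) exec_start@4 write@6

Answer: 2 4 7 6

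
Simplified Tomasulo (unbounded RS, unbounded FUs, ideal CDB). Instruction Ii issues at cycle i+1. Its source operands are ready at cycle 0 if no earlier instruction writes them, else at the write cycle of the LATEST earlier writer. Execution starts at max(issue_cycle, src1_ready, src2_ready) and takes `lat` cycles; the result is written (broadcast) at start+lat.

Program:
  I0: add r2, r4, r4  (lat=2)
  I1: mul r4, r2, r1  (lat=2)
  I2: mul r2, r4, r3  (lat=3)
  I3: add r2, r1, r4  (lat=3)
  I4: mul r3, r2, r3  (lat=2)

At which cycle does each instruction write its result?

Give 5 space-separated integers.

I0 add r2: issue@1 deps=(None,None) exec_start@1 write@3
I1 mul r4: issue@2 deps=(0,None) exec_start@3 write@5
I2 mul r2: issue@3 deps=(1,None) exec_start@5 write@8
I3 add r2: issue@4 deps=(None,1) exec_start@5 write@8
I4 mul r3: issue@5 deps=(3,None) exec_start@8 write@10

Answer: 3 5 8 8 10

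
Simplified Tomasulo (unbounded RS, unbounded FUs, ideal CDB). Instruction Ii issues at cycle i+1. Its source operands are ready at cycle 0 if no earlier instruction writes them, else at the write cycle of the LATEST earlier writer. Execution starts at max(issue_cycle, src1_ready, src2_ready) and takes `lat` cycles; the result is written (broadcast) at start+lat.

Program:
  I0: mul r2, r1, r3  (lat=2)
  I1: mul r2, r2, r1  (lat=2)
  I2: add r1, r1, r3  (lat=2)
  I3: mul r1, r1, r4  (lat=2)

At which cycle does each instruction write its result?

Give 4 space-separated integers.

Answer: 3 5 5 7

Derivation:
I0 mul r2: issue@1 deps=(None,None) exec_start@1 write@3
I1 mul r2: issue@2 deps=(0,None) exec_start@3 write@5
I2 add r1: issue@3 deps=(None,None) exec_start@3 write@5
I3 mul r1: issue@4 deps=(2,None) exec_start@5 write@7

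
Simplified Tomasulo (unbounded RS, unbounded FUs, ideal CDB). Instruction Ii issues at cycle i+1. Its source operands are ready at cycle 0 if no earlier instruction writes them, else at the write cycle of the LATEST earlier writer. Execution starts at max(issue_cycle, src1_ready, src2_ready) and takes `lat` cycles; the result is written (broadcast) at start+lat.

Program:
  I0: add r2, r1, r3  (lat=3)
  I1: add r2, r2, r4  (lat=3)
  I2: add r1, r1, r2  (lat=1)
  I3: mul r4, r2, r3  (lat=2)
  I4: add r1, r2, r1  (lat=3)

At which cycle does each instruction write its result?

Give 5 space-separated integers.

I0 add r2: issue@1 deps=(None,None) exec_start@1 write@4
I1 add r2: issue@2 deps=(0,None) exec_start@4 write@7
I2 add r1: issue@3 deps=(None,1) exec_start@7 write@8
I3 mul r4: issue@4 deps=(1,None) exec_start@7 write@9
I4 add r1: issue@5 deps=(1,2) exec_start@8 write@11

Answer: 4 7 8 9 11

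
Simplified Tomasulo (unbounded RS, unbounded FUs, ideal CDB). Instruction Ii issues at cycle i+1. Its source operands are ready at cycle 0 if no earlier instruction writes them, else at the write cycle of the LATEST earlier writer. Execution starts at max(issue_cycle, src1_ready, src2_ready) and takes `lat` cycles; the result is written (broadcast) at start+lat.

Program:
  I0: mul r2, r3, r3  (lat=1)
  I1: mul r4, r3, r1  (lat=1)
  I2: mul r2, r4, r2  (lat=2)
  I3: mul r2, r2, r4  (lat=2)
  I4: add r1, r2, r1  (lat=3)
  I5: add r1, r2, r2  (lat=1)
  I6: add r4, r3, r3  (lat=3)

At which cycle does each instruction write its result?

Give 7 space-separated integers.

I0 mul r2: issue@1 deps=(None,None) exec_start@1 write@2
I1 mul r4: issue@2 deps=(None,None) exec_start@2 write@3
I2 mul r2: issue@3 deps=(1,0) exec_start@3 write@5
I3 mul r2: issue@4 deps=(2,1) exec_start@5 write@7
I4 add r1: issue@5 deps=(3,None) exec_start@7 write@10
I5 add r1: issue@6 deps=(3,3) exec_start@7 write@8
I6 add r4: issue@7 deps=(None,None) exec_start@7 write@10

Answer: 2 3 5 7 10 8 10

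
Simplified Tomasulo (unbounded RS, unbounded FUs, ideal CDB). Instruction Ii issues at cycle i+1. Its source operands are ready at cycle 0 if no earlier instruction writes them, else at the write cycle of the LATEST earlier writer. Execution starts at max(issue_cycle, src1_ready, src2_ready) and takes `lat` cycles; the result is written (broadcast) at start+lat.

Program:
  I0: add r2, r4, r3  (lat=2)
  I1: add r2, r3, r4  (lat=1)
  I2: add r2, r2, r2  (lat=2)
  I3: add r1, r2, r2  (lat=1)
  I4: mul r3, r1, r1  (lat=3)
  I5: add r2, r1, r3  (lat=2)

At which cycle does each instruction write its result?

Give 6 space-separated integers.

I0 add r2: issue@1 deps=(None,None) exec_start@1 write@3
I1 add r2: issue@2 deps=(None,None) exec_start@2 write@3
I2 add r2: issue@3 deps=(1,1) exec_start@3 write@5
I3 add r1: issue@4 deps=(2,2) exec_start@5 write@6
I4 mul r3: issue@5 deps=(3,3) exec_start@6 write@9
I5 add r2: issue@6 deps=(3,4) exec_start@9 write@11

Answer: 3 3 5 6 9 11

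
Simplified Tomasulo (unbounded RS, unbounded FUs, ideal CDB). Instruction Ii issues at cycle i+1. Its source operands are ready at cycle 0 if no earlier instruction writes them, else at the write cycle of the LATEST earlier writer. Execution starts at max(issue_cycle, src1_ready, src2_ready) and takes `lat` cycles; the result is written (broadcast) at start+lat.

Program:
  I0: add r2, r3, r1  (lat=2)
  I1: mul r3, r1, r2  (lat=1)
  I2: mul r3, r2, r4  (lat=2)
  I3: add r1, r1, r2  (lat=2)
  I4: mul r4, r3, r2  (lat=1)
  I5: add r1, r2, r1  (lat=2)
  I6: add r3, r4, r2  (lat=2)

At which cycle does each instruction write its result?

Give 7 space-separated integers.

Answer: 3 4 5 6 6 8 9

Derivation:
I0 add r2: issue@1 deps=(None,None) exec_start@1 write@3
I1 mul r3: issue@2 deps=(None,0) exec_start@3 write@4
I2 mul r3: issue@3 deps=(0,None) exec_start@3 write@5
I3 add r1: issue@4 deps=(None,0) exec_start@4 write@6
I4 mul r4: issue@5 deps=(2,0) exec_start@5 write@6
I5 add r1: issue@6 deps=(0,3) exec_start@6 write@8
I6 add r3: issue@7 deps=(4,0) exec_start@7 write@9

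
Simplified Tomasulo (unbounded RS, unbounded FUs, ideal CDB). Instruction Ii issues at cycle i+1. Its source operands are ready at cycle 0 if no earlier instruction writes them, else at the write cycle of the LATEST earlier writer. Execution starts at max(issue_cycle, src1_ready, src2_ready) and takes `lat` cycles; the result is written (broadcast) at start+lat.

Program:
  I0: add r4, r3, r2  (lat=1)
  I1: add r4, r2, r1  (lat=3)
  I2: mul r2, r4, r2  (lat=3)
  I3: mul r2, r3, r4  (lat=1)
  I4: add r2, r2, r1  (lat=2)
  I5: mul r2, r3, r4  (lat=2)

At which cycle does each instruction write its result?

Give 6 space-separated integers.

I0 add r4: issue@1 deps=(None,None) exec_start@1 write@2
I1 add r4: issue@2 deps=(None,None) exec_start@2 write@5
I2 mul r2: issue@3 deps=(1,None) exec_start@5 write@8
I3 mul r2: issue@4 deps=(None,1) exec_start@5 write@6
I4 add r2: issue@5 deps=(3,None) exec_start@6 write@8
I5 mul r2: issue@6 deps=(None,1) exec_start@6 write@8

Answer: 2 5 8 6 8 8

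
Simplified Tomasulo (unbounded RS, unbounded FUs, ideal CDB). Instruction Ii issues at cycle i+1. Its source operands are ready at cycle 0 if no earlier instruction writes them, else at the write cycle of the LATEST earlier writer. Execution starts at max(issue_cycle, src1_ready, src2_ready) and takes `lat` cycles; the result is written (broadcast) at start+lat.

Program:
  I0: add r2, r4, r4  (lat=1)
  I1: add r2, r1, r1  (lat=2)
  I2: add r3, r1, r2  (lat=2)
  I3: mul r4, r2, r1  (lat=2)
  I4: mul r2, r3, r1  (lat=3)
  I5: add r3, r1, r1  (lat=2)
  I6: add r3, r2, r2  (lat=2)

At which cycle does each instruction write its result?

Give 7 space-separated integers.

I0 add r2: issue@1 deps=(None,None) exec_start@1 write@2
I1 add r2: issue@2 deps=(None,None) exec_start@2 write@4
I2 add r3: issue@3 deps=(None,1) exec_start@4 write@6
I3 mul r4: issue@4 deps=(1,None) exec_start@4 write@6
I4 mul r2: issue@5 deps=(2,None) exec_start@6 write@9
I5 add r3: issue@6 deps=(None,None) exec_start@6 write@8
I6 add r3: issue@7 deps=(4,4) exec_start@9 write@11

Answer: 2 4 6 6 9 8 11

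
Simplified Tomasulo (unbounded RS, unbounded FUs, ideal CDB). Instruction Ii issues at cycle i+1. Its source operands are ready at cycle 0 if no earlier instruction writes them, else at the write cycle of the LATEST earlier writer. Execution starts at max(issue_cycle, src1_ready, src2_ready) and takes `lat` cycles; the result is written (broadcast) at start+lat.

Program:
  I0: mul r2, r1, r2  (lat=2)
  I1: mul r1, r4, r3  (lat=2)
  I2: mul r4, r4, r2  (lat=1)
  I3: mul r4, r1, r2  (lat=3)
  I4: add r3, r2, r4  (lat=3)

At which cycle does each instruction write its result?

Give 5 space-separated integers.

I0 mul r2: issue@1 deps=(None,None) exec_start@1 write@3
I1 mul r1: issue@2 deps=(None,None) exec_start@2 write@4
I2 mul r4: issue@3 deps=(None,0) exec_start@3 write@4
I3 mul r4: issue@4 deps=(1,0) exec_start@4 write@7
I4 add r3: issue@5 deps=(0,3) exec_start@7 write@10

Answer: 3 4 4 7 10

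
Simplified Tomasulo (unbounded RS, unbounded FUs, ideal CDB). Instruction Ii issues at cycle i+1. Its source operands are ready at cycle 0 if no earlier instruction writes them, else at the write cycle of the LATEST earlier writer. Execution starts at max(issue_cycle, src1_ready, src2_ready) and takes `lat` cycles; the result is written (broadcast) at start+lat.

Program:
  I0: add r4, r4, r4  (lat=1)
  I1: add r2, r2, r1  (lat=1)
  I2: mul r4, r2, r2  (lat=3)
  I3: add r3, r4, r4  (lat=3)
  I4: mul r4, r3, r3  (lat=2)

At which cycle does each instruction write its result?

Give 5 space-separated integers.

I0 add r4: issue@1 deps=(None,None) exec_start@1 write@2
I1 add r2: issue@2 deps=(None,None) exec_start@2 write@3
I2 mul r4: issue@3 deps=(1,1) exec_start@3 write@6
I3 add r3: issue@4 deps=(2,2) exec_start@6 write@9
I4 mul r4: issue@5 deps=(3,3) exec_start@9 write@11

Answer: 2 3 6 9 11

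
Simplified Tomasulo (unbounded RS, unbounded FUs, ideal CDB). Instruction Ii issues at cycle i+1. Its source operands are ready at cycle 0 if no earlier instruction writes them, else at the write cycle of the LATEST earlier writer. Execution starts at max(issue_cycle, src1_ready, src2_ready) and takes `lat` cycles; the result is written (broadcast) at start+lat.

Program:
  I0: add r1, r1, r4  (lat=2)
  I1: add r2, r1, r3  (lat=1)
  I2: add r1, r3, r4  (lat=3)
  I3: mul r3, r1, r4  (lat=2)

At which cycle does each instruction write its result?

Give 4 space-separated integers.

Answer: 3 4 6 8

Derivation:
I0 add r1: issue@1 deps=(None,None) exec_start@1 write@3
I1 add r2: issue@2 deps=(0,None) exec_start@3 write@4
I2 add r1: issue@3 deps=(None,None) exec_start@3 write@6
I3 mul r3: issue@4 deps=(2,None) exec_start@6 write@8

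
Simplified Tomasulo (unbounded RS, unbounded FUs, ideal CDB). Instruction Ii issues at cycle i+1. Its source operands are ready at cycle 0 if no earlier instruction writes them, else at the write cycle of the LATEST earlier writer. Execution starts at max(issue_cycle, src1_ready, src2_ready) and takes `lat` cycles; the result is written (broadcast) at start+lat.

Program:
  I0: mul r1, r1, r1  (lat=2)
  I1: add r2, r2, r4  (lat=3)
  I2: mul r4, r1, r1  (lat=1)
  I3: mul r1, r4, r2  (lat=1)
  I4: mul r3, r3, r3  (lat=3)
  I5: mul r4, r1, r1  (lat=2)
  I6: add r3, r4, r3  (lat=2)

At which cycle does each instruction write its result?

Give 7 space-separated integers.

I0 mul r1: issue@1 deps=(None,None) exec_start@1 write@3
I1 add r2: issue@2 deps=(None,None) exec_start@2 write@5
I2 mul r4: issue@3 deps=(0,0) exec_start@3 write@4
I3 mul r1: issue@4 deps=(2,1) exec_start@5 write@6
I4 mul r3: issue@5 deps=(None,None) exec_start@5 write@8
I5 mul r4: issue@6 deps=(3,3) exec_start@6 write@8
I6 add r3: issue@7 deps=(5,4) exec_start@8 write@10

Answer: 3 5 4 6 8 8 10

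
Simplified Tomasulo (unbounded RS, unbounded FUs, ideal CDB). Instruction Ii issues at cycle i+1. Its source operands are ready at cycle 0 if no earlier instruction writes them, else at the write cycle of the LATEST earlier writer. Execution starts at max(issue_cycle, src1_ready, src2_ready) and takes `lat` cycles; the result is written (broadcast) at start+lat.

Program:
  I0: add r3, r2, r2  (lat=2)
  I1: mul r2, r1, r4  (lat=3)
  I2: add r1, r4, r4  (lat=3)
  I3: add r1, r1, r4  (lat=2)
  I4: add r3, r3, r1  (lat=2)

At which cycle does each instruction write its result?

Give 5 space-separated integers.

Answer: 3 5 6 8 10

Derivation:
I0 add r3: issue@1 deps=(None,None) exec_start@1 write@3
I1 mul r2: issue@2 deps=(None,None) exec_start@2 write@5
I2 add r1: issue@3 deps=(None,None) exec_start@3 write@6
I3 add r1: issue@4 deps=(2,None) exec_start@6 write@8
I4 add r3: issue@5 deps=(0,3) exec_start@8 write@10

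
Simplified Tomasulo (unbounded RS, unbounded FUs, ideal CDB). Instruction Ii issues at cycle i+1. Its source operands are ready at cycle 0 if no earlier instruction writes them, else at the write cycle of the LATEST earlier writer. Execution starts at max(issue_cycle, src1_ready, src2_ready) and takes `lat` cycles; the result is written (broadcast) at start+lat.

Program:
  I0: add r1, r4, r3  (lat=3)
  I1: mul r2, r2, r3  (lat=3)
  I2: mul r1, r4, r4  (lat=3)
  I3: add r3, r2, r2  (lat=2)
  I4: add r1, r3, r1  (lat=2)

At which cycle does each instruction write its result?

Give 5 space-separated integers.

Answer: 4 5 6 7 9

Derivation:
I0 add r1: issue@1 deps=(None,None) exec_start@1 write@4
I1 mul r2: issue@2 deps=(None,None) exec_start@2 write@5
I2 mul r1: issue@3 deps=(None,None) exec_start@3 write@6
I3 add r3: issue@4 deps=(1,1) exec_start@5 write@7
I4 add r1: issue@5 deps=(3,2) exec_start@7 write@9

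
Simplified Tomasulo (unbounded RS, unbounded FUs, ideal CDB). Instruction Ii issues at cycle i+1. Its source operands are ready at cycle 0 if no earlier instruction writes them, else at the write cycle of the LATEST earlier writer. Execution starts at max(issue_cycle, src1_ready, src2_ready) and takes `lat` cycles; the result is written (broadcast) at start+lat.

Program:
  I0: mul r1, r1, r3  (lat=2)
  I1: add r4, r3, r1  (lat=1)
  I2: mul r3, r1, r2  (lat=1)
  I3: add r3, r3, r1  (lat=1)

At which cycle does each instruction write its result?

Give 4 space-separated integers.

Answer: 3 4 4 5

Derivation:
I0 mul r1: issue@1 deps=(None,None) exec_start@1 write@3
I1 add r4: issue@2 deps=(None,0) exec_start@3 write@4
I2 mul r3: issue@3 deps=(0,None) exec_start@3 write@4
I3 add r3: issue@4 deps=(2,0) exec_start@4 write@5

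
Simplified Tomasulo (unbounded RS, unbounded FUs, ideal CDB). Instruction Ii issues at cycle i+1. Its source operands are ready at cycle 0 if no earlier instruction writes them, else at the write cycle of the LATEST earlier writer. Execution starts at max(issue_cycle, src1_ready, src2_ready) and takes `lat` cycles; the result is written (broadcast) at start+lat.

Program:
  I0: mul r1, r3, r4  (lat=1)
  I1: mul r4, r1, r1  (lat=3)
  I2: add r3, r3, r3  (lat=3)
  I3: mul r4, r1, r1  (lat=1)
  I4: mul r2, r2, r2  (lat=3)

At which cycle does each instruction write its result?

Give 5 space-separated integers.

I0 mul r1: issue@1 deps=(None,None) exec_start@1 write@2
I1 mul r4: issue@2 deps=(0,0) exec_start@2 write@5
I2 add r3: issue@3 deps=(None,None) exec_start@3 write@6
I3 mul r4: issue@4 deps=(0,0) exec_start@4 write@5
I4 mul r2: issue@5 deps=(None,None) exec_start@5 write@8

Answer: 2 5 6 5 8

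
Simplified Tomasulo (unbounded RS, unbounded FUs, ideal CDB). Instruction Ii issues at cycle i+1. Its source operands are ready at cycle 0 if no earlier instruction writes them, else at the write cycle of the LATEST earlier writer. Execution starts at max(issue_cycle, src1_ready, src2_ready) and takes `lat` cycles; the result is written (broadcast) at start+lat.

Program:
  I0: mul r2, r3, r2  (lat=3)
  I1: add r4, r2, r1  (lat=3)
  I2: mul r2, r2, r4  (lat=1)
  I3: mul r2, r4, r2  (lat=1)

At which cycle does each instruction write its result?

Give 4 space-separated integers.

Answer: 4 7 8 9

Derivation:
I0 mul r2: issue@1 deps=(None,None) exec_start@1 write@4
I1 add r4: issue@2 deps=(0,None) exec_start@4 write@7
I2 mul r2: issue@3 deps=(0,1) exec_start@7 write@8
I3 mul r2: issue@4 deps=(1,2) exec_start@8 write@9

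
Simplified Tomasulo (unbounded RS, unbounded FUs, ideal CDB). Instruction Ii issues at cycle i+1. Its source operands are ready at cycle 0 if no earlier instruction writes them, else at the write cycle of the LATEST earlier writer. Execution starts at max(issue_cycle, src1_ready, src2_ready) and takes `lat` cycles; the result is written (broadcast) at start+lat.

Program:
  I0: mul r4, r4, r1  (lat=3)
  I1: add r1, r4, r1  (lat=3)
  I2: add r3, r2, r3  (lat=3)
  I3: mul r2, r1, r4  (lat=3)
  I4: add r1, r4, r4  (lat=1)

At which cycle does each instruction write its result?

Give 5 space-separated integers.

I0 mul r4: issue@1 deps=(None,None) exec_start@1 write@4
I1 add r1: issue@2 deps=(0,None) exec_start@4 write@7
I2 add r3: issue@3 deps=(None,None) exec_start@3 write@6
I3 mul r2: issue@4 deps=(1,0) exec_start@7 write@10
I4 add r1: issue@5 deps=(0,0) exec_start@5 write@6

Answer: 4 7 6 10 6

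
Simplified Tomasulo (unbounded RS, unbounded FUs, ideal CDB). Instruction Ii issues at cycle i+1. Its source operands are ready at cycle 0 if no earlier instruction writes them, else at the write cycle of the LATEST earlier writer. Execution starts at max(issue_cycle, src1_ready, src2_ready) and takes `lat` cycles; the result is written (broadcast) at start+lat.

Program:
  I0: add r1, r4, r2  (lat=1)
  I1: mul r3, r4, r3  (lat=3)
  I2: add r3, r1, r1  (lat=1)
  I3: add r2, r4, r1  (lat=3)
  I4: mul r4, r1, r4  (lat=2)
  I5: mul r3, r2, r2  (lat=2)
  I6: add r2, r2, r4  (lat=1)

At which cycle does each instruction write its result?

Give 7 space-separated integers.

I0 add r1: issue@1 deps=(None,None) exec_start@1 write@2
I1 mul r3: issue@2 deps=(None,None) exec_start@2 write@5
I2 add r3: issue@3 deps=(0,0) exec_start@3 write@4
I3 add r2: issue@4 deps=(None,0) exec_start@4 write@7
I4 mul r4: issue@5 deps=(0,None) exec_start@5 write@7
I5 mul r3: issue@6 deps=(3,3) exec_start@7 write@9
I6 add r2: issue@7 deps=(3,4) exec_start@7 write@8

Answer: 2 5 4 7 7 9 8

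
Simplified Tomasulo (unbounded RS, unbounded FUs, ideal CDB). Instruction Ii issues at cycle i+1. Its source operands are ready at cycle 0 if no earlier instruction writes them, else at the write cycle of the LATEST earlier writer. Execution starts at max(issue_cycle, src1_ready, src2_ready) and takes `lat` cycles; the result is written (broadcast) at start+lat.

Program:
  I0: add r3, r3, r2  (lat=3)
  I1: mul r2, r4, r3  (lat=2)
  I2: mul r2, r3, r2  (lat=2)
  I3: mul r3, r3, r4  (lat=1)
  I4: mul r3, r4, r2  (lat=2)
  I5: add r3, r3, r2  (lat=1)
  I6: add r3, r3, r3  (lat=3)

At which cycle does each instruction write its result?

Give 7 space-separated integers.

I0 add r3: issue@1 deps=(None,None) exec_start@1 write@4
I1 mul r2: issue@2 deps=(None,0) exec_start@4 write@6
I2 mul r2: issue@3 deps=(0,1) exec_start@6 write@8
I3 mul r3: issue@4 deps=(0,None) exec_start@4 write@5
I4 mul r3: issue@5 deps=(None,2) exec_start@8 write@10
I5 add r3: issue@6 deps=(4,2) exec_start@10 write@11
I6 add r3: issue@7 deps=(5,5) exec_start@11 write@14

Answer: 4 6 8 5 10 11 14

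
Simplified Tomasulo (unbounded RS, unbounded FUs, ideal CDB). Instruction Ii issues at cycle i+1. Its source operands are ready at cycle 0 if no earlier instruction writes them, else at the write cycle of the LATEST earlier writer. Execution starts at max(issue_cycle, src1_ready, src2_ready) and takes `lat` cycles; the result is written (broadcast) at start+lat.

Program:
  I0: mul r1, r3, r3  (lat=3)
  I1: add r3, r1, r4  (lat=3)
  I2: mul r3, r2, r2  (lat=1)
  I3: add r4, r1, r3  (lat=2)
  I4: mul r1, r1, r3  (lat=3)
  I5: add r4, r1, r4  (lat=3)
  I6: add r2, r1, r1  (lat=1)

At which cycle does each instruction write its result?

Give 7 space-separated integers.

Answer: 4 7 4 6 8 11 9

Derivation:
I0 mul r1: issue@1 deps=(None,None) exec_start@1 write@4
I1 add r3: issue@2 deps=(0,None) exec_start@4 write@7
I2 mul r3: issue@3 deps=(None,None) exec_start@3 write@4
I3 add r4: issue@4 deps=(0,2) exec_start@4 write@6
I4 mul r1: issue@5 deps=(0,2) exec_start@5 write@8
I5 add r4: issue@6 deps=(4,3) exec_start@8 write@11
I6 add r2: issue@7 deps=(4,4) exec_start@8 write@9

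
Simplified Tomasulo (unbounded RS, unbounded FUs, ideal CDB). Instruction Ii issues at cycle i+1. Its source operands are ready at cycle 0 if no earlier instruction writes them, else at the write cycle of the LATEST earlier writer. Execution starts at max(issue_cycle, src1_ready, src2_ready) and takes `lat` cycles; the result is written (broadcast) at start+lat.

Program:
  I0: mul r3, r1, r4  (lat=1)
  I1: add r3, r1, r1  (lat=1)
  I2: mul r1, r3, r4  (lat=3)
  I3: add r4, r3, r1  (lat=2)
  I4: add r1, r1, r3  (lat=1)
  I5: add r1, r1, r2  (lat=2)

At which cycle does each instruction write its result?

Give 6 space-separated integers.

I0 mul r3: issue@1 deps=(None,None) exec_start@1 write@2
I1 add r3: issue@2 deps=(None,None) exec_start@2 write@3
I2 mul r1: issue@3 deps=(1,None) exec_start@3 write@6
I3 add r4: issue@4 deps=(1,2) exec_start@6 write@8
I4 add r1: issue@5 deps=(2,1) exec_start@6 write@7
I5 add r1: issue@6 deps=(4,None) exec_start@7 write@9

Answer: 2 3 6 8 7 9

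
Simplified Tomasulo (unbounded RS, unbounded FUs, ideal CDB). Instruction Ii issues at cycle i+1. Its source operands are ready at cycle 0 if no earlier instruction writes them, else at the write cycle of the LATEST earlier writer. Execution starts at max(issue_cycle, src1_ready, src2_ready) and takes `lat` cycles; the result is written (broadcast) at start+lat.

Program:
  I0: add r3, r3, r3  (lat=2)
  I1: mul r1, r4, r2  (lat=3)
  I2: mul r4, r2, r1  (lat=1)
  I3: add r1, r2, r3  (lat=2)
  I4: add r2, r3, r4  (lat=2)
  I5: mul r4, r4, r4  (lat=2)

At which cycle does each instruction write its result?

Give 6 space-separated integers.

I0 add r3: issue@1 deps=(None,None) exec_start@1 write@3
I1 mul r1: issue@2 deps=(None,None) exec_start@2 write@5
I2 mul r4: issue@3 deps=(None,1) exec_start@5 write@6
I3 add r1: issue@4 deps=(None,0) exec_start@4 write@6
I4 add r2: issue@5 deps=(0,2) exec_start@6 write@8
I5 mul r4: issue@6 deps=(2,2) exec_start@6 write@8

Answer: 3 5 6 6 8 8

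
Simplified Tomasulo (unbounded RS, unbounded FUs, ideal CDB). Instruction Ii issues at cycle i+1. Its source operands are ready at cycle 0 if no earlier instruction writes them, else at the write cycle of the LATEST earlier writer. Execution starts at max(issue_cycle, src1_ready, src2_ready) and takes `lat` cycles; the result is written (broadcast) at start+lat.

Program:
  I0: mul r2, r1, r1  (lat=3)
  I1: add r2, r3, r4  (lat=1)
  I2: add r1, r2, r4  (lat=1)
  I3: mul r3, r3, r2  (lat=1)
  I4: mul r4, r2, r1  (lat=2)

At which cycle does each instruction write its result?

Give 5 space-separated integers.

Answer: 4 3 4 5 7

Derivation:
I0 mul r2: issue@1 deps=(None,None) exec_start@1 write@4
I1 add r2: issue@2 deps=(None,None) exec_start@2 write@3
I2 add r1: issue@3 deps=(1,None) exec_start@3 write@4
I3 mul r3: issue@4 deps=(None,1) exec_start@4 write@5
I4 mul r4: issue@5 deps=(1,2) exec_start@5 write@7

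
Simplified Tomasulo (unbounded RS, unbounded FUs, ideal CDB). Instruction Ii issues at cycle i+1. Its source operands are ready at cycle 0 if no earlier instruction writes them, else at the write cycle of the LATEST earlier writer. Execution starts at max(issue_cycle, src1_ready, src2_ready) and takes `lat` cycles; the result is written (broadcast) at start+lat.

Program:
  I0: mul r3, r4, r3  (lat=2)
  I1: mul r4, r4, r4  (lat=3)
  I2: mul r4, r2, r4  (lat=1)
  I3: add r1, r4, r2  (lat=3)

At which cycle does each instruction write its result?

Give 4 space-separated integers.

I0 mul r3: issue@1 deps=(None,None) exec_start@1 write@3
I1 mul r4: issue@2 deps=(None,None) exec_start@2 write@5
I2 mul r4: issue@3 deps=(None,1) exec_start@5 write@6
I3 add r1: issue@4 deps=(2,None) exec_start@6 write@9

Answer: 3 5 6 9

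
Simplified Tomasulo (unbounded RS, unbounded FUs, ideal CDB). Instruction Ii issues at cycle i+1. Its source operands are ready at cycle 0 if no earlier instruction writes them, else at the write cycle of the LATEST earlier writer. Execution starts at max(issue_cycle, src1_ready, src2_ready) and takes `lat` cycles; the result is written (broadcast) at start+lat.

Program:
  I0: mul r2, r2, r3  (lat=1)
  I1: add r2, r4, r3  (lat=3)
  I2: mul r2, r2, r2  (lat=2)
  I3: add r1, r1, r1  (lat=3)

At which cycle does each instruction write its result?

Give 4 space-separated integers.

I0 mul r2: issue@1 deps=(None,None) exec_start@1 write@2
I1 add r2: issue@2 deps=(None,None) exec_start@2 write@5
I2 mul r2: issue@3 deps=(1,1) exec_start@5 write@7
I3 add r1: issue@4 deps=(None,None) exec_start@4 write@7

Answer: 2 5 7 7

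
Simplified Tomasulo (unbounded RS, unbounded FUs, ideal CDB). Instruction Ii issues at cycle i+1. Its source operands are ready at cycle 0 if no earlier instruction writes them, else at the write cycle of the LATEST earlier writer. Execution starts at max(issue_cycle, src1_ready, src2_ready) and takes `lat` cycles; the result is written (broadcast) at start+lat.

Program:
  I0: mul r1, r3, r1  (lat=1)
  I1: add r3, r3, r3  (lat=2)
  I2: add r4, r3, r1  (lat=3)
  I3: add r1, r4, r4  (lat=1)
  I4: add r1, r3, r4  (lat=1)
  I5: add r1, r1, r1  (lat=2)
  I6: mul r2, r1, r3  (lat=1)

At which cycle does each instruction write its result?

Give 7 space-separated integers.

I0 mul r1: issue@1 deps=(None,None) exec_start@1 write@2
I1 add r3: issue@2 deps=(None,None) exec_start@2 write@4
I2 add r4: issue@3 deps=(1,0) exec_start@4 write@7
I3 add r1: issue@4 deps=(2,2) exec_start@7 write@8
I4 add r1: issue@5 deps=(1,2) exec_start@7 write@8
I5 add r1: issue@6 deps=(4,4) exec_start@8 write@10
I6 mul r2: issue@7 deps=(5,1) exec_start@10 write@11

Answer: 2 4 7 8 8 10 11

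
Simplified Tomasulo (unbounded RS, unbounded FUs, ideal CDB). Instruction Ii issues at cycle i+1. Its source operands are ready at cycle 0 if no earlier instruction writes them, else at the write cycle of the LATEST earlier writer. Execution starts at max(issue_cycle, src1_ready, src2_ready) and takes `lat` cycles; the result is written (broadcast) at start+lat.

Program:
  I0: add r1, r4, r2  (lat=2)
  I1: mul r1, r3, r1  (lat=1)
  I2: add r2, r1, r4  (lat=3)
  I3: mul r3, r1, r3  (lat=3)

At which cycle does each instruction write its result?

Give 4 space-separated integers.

Answer: 3 4 7 7

Derivation:
I0 add r1: issue@1 deps=(None,None) exec_start@1 write@3
I1 mul r1: issue@2 deps=(None,0) exec_start@3 write@4
I2 add r2: issue@3 deps=(1,None) exec_start@4 write@7
I3 mul r3: issue@4 deps=(1,None) exec_start@4 write@7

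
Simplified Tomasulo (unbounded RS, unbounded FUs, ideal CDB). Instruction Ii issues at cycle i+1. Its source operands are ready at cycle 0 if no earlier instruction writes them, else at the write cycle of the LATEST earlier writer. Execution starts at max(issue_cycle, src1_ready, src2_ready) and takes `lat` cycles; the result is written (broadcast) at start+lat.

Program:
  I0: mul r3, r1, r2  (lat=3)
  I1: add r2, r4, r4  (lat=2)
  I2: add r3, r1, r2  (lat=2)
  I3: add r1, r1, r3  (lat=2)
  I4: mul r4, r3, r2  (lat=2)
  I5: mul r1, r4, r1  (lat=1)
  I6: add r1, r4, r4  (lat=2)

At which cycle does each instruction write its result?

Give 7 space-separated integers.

I0 mul r3: issue@1 deps=(None,None) exec_start@1 write@4
I1 add r2: issue@2 deps=(None,None) exec_start@2 write@4
I2 add r3: issue@3 deps=(None,1) exec_start@4 write@6
I3 add r1: issue@4 deps=(None,2) exec_start@6 write@8
I4 mul r4: issue@5 deps=(2,1) exec_start@6 write@8
I5 mul r1: issue@6 deps=(4,3) exec_start@8 write@9
I6 add r1: issue@7 deps=(4,4) exec_start@8 write@10

Answer: 4 4 6 8 8 9 10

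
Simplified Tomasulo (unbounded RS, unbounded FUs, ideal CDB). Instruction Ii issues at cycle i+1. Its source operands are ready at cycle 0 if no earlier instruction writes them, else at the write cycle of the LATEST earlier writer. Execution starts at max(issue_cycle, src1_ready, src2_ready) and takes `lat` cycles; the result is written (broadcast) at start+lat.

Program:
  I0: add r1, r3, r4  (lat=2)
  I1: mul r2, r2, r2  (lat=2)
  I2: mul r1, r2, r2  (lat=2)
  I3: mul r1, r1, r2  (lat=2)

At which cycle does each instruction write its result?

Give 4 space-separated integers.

Answer: 3 4 6 8

Derivation:
I0 add r1: issue@1 deps=(None,None) exec_start@1 write@3
I1 mul r2: issue@2 deps=(None,None) exec_start@2 write@4
I2 mul r1: issue@3 deps=(1,1) exec_start@4 write@6
I3 mul r1: issue@4 deps=(2,1) exec_start@6 write@8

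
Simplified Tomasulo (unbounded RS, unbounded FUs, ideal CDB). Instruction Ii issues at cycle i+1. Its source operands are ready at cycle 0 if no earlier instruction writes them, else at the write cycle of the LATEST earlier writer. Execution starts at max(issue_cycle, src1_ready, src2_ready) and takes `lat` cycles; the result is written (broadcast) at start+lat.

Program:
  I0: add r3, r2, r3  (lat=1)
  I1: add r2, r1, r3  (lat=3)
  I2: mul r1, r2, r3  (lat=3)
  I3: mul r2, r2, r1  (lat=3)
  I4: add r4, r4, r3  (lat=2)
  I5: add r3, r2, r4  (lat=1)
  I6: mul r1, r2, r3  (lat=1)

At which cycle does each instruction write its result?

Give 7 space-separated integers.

I0 add r3: issue@1 deps=(None,None) exec_start@1 write@2
I1 add r2: issue@2 deps=(None,0) exec_start@2 write@5
I2 mul r1: issue@3 deps=(1,0) exec_start@5 write@8
I3 mul r2: issue@4 deps=(1,2) exec_start@8 write@11
I4 add r4: issue@5 deps=(None,0) exec_start@5 write@7
I5 add r3: issue@6 deps=(3,4) exec_start@11 write@12
I6 mul r1: issue@7 deps=(3,5) exec_start@12 write@13

Answer: 2 5 8 11 7 12 13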